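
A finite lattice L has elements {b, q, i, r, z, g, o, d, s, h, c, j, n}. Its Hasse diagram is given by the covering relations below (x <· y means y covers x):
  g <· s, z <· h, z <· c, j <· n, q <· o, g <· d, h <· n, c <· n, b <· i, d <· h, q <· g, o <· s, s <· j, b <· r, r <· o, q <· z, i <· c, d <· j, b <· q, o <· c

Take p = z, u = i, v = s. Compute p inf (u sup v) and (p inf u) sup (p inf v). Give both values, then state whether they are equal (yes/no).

z; q; no

u sup v = n, so p inf (u sup v) = z inf n = z.
p inf u = b and p inf v = q, so (p inf u) sup (p inf v) = b sup q = q.
Equal: no.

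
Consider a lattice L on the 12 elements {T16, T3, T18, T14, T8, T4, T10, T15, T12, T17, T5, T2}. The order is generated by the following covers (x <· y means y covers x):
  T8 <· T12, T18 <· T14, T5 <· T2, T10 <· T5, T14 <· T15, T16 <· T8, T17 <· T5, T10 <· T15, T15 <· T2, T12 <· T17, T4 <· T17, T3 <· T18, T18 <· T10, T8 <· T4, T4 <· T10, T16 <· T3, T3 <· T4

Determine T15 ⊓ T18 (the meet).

T18

Common lower bounds of {T15, T18}: T16, T18, T3.
The greatest among these is T18.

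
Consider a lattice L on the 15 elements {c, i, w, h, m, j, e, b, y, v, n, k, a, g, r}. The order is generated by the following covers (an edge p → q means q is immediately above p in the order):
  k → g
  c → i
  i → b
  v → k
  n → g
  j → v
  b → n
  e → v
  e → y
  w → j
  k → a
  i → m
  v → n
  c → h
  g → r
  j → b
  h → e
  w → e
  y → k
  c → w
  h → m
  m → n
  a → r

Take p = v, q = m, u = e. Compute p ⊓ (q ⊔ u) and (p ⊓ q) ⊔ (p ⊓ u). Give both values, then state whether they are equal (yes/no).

v; e; no

q ⊔ u = n, so p ⊓ (q ⊔ u) = v ⊓ n = v.
p ⊓ q = h and p ⊓ u = e, so (p ⊓ q) ⊔ (p ⊓ u) = h ⊔ e = e.
Equal: no.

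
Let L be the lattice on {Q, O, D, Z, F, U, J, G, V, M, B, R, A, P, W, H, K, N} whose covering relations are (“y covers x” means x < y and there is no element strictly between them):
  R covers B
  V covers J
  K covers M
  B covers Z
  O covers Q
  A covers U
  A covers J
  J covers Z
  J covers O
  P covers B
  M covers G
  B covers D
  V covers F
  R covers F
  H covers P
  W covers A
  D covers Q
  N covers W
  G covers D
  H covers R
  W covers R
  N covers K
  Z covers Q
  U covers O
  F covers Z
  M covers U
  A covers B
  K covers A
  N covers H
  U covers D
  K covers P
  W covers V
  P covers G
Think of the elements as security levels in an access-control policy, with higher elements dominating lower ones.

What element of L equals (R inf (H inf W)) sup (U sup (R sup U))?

H ∧ W = R
R ∧ R = R
R ∨ U = W
U ∨ W = W
R ∨ W = W

W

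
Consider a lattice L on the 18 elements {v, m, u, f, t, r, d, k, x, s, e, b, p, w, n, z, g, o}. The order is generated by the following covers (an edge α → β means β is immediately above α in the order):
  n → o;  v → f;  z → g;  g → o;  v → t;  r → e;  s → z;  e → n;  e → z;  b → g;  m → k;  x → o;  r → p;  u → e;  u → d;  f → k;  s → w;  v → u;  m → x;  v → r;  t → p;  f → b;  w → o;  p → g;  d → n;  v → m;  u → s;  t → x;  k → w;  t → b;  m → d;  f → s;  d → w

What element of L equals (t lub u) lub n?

o

t ∨ u = g
g ∨ n = o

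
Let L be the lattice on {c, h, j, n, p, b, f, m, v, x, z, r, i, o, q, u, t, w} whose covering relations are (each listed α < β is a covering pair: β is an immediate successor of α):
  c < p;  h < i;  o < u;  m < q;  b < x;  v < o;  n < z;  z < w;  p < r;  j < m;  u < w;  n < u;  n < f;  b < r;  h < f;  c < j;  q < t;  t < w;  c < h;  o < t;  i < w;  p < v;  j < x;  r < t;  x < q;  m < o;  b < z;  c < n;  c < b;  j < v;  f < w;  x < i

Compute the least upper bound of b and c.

Common upper bounds of {b, c}: b, i, q, r, t, w, x, z.
The least among these is b.

b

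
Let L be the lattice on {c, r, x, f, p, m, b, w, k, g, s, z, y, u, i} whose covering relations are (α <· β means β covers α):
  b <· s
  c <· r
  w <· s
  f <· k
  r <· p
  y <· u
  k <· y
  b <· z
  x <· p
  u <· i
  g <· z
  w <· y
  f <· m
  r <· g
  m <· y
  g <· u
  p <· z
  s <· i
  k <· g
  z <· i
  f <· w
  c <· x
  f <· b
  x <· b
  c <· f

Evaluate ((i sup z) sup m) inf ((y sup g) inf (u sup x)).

u

i ∨ z = i
i ∨ m = i
y ∨ g = u
u ∨ x = i
u ∧ i = u
i ∧ u = u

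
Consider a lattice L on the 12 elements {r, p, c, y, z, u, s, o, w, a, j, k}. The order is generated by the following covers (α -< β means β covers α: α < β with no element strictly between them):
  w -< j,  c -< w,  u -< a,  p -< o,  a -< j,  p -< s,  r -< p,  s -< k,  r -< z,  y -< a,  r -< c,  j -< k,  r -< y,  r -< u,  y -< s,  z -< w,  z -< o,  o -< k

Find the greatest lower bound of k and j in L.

j

Common lower bounds of {k, j}: a, c, j, r, u, w, y, z.
The greatest among these is j.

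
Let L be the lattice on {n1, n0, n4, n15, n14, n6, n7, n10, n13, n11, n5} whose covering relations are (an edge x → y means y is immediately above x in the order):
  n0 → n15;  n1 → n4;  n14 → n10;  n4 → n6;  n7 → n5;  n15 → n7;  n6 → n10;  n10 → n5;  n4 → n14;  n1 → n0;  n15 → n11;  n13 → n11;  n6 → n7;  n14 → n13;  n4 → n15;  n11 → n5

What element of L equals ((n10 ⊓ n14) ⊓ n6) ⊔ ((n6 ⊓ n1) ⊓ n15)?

n4

n10 ∧ n14 = n14
n14 ∧ n6 = n4
n6 ∧ n1 = n1
n1 ∧ n15 = n1
n4 ∨ n1 = n4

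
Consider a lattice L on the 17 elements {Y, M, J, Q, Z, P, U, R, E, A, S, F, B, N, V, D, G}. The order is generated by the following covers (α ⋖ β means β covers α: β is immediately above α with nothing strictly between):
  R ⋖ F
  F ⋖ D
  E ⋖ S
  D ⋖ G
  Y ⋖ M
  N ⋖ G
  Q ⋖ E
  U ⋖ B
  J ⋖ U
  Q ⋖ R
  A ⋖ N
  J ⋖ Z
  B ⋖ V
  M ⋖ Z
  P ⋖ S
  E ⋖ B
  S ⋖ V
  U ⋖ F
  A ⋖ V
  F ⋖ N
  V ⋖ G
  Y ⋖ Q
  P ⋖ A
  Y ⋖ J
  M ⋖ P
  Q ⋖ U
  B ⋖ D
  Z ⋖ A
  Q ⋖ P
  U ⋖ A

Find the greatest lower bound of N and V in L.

A

Common lower bounds of {N, V}: A, J, M, P, Q, U, Y, Z.
The greatest among these is A.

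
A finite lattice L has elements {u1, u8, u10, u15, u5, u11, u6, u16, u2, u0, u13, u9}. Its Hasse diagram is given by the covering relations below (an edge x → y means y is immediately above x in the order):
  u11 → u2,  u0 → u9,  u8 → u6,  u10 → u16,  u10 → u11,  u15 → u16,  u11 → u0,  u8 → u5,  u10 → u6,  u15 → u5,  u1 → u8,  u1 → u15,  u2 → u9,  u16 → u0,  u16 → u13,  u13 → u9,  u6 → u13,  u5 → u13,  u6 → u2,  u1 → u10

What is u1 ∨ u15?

Common upper bounds of {u1, u15}: u0, u13, u15, u16, u5, u9.
The least among these is u15.

u15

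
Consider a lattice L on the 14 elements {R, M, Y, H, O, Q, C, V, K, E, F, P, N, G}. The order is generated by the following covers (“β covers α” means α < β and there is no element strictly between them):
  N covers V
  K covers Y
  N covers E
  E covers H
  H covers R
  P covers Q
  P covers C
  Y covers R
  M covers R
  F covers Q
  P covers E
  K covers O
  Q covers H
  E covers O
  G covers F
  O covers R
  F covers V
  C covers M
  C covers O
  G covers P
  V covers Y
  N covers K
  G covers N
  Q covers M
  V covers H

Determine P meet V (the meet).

H

Common lower bounds of {P, V}: H, R.
The greatest among these is H.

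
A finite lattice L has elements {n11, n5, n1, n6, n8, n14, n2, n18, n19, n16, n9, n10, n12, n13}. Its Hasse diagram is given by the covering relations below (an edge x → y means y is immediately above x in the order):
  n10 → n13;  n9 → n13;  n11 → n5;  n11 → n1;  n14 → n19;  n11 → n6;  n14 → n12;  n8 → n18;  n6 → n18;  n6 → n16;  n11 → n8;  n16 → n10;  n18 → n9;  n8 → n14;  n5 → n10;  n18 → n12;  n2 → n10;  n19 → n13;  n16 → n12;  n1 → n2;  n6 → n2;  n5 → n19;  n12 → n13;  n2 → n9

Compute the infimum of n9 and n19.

Common lower bounds of {n9, n19}: n11, n8.
The greatest among these is n8.

n8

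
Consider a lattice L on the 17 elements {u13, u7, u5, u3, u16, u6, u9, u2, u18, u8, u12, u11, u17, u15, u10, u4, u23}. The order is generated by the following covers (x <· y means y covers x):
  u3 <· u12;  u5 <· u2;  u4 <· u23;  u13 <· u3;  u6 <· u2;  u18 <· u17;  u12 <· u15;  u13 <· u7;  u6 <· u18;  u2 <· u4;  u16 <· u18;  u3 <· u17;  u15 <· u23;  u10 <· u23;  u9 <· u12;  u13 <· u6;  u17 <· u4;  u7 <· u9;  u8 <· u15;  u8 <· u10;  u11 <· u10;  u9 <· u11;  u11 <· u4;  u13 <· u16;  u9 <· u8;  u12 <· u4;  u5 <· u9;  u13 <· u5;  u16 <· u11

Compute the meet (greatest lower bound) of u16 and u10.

Common lower bounds of {u16, u10}: u13, u16.
The greatest among these is u16.

u16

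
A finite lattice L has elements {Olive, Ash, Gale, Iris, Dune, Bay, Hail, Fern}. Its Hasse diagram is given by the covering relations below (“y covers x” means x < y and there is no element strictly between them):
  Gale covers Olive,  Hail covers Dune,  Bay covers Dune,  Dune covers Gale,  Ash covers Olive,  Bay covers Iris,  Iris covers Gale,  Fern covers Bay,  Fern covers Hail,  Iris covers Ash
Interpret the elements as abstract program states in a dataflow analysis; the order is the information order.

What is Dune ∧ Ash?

Olive

Common lower bounds of {Dune, Ash}: Olive.
The greatest among these is Olive.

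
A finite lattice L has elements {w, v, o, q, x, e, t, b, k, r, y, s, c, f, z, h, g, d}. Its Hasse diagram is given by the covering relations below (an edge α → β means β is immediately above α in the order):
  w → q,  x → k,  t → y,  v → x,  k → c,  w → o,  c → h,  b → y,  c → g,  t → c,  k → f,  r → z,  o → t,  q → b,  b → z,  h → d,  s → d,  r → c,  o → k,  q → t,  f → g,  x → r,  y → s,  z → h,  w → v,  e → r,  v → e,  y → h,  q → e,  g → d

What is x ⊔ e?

r

Common upper bounds of {x, e}: c, d, g, h, r, z.
The least among these is r.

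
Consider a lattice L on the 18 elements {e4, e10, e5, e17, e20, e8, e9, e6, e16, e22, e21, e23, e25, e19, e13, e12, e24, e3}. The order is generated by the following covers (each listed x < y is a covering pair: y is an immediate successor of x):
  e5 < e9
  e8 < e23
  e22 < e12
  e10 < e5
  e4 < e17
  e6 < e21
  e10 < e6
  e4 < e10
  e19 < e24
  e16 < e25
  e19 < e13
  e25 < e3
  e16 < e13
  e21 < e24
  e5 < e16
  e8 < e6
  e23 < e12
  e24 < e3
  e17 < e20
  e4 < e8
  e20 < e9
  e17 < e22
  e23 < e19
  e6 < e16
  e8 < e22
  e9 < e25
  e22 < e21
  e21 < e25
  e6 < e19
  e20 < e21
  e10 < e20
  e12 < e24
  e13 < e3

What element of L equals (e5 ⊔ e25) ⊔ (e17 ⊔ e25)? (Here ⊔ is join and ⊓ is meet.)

e5 ∨ e25 = e25
e17 ∨ e25 = e25
e25 ∨ e25 = e25

e25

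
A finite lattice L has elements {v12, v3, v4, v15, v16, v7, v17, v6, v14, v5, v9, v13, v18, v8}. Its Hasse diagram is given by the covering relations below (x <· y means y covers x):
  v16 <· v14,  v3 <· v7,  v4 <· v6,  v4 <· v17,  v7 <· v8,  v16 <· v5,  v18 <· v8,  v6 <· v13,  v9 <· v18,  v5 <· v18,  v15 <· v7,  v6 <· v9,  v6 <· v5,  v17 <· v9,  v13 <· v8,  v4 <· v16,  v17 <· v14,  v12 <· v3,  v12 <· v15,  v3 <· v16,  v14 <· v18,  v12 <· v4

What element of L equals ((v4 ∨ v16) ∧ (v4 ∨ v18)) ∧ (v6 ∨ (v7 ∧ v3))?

v4 ∨ v16 = v16
v4 ∨ v18 = v18
v16 ∧ v18 = v16
v7 ∧ v3 = v3
v6 ∨ v3 = v5
v16 ∧ v5 = v16

v16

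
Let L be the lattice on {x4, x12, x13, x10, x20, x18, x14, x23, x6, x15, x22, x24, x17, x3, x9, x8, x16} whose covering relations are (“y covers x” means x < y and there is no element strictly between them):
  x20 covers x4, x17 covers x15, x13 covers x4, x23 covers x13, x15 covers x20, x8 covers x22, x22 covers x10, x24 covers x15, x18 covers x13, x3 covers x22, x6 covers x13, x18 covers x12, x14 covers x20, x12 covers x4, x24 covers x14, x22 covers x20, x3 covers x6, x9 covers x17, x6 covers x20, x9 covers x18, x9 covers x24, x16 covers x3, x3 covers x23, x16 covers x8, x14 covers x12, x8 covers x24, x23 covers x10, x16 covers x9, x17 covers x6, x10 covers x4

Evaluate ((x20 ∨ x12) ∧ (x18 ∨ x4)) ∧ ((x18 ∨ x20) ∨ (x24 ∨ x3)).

x12

x20 ∨ x12 = x14
x18 ∨ x4 = x18
x14 ∧ x18 = x12
x18 ∨ x20 = x9
x24 ∨ x3 = x16
x9 ∨ x16 = x16
x12 ∧ x16 = x12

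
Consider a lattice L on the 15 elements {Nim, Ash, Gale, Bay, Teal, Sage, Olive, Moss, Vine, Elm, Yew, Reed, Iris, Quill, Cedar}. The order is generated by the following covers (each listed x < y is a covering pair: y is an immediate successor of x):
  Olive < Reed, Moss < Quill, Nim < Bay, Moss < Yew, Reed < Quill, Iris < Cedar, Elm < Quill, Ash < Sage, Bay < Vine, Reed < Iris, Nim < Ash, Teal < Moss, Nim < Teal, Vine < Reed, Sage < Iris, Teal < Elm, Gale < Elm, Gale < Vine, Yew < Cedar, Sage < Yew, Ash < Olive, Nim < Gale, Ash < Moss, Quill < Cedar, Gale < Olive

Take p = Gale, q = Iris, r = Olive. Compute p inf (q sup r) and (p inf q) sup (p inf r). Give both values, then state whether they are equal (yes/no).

q sup r = Iris, so p inf (q sup r) = Gale inf Iris = Gale.
p inf q = Gale and p inf r = Gale, so (p inf q) sup (p inf r) = Gale sup Gale = Gale.
Equal: yes.

Gale; Gale; yes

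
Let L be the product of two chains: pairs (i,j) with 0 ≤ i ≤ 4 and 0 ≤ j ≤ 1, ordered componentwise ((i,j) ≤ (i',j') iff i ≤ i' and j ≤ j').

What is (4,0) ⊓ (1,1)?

Common lower bounds of {(4,0), (1,1)}: (0,0), (1,0).
The greatest among these is (1,0).

(1,0)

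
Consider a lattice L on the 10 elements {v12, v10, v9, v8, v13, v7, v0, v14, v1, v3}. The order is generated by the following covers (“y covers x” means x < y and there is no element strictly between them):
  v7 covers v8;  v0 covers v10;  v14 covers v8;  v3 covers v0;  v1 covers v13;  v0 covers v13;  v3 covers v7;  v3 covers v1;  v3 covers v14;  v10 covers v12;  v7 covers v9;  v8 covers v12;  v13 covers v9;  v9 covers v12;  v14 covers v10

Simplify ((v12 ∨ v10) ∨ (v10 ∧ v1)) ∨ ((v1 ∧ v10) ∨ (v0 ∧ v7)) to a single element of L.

v12 ∨ v10 = v10
v10 ∧ v1 = v12
v10 ∨ v12 = v10
v1 ∧ v10 = v12
v0 ∧ v7 = v9
v12 ∨ v9 = v9
v10 ∨ v9 = v0

v0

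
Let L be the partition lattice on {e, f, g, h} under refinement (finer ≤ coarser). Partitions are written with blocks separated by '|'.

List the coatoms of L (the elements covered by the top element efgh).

efg|h, efh|g, ef|gh, egh|f, eg|fh, eh|fg, e|fgh

The coatoms are exactly the elements covered by efgh: efg|h, efh|g, ef|gh, egh|f, eg|fh, eh|fg, e|fgh.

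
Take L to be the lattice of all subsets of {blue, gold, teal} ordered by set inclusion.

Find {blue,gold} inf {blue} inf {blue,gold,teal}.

{blue}

Under ⊆, meet is intersection: {blue,gold} ∩ {blue} ∩ {blue,gold,teal} = {blue}.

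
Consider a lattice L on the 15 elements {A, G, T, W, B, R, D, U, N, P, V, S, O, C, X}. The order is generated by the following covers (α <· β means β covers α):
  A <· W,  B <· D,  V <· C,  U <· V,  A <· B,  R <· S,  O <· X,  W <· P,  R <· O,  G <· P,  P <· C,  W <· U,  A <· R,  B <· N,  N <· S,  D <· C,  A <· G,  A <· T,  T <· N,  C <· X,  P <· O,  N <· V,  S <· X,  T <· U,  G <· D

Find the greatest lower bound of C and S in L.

Common lower bounds of {C, S}: A, B, N, T.
The greatest among these is N.

N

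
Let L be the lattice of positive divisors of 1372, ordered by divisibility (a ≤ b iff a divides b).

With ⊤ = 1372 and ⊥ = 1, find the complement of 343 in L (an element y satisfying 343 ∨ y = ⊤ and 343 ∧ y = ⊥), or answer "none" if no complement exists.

4

Need y with 343 ∨ y = 1372 and 343 ∧ y = 1.
Checking each element gives: 4.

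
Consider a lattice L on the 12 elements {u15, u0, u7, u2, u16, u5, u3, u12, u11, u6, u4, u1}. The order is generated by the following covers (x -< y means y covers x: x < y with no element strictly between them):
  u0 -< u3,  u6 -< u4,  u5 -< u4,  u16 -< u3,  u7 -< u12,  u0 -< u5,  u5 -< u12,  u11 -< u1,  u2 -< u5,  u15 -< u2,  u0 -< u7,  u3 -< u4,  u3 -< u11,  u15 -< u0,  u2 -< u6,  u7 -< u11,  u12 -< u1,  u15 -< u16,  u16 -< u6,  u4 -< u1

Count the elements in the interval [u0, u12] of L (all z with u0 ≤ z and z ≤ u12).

The interval [u0, u12] = {u0, u12, u5, u7}, which has 4 elements.

4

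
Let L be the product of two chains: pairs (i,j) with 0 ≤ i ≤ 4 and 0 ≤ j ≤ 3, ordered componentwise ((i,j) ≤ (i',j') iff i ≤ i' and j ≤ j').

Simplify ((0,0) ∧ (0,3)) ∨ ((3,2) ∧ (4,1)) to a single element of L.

(3,1)

(0,0) ∧ (0,3) = (0,0)
(3,2) ∧ (4,1) = (3,1)
(0,0) ∨ (3,1) = (3,1)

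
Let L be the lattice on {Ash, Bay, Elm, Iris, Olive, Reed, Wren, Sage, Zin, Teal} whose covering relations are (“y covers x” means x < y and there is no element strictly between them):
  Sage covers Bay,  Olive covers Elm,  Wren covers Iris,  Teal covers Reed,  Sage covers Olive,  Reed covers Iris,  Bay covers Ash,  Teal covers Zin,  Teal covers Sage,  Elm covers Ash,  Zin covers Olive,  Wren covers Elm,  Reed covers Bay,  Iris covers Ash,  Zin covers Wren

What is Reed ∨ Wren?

Teal

Common upper bounds of {Reed, Wren}: Teal.
The least among these is Teal.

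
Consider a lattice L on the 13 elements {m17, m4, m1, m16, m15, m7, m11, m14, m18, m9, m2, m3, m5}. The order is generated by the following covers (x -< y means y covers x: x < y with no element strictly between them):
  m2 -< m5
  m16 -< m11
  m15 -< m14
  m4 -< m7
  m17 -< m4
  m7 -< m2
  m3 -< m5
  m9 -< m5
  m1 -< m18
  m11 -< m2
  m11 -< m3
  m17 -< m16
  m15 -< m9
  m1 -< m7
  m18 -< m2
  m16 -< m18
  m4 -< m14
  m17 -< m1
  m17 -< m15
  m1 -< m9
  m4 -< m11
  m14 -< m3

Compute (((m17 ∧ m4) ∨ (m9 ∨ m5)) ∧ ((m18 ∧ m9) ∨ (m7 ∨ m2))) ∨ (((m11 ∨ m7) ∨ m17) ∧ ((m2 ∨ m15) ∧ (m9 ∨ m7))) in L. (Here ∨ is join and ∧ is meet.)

m2

m17 ∧ m4 = m17
m9 ∨ m5 = m5
m17 ∨ m5 = m5
m18 ∧ m9 = m1
m7 ∨ m2 = m2
m1 ∨ m2 = m2
m5 ∧ m2 = m2
m11 ∨ m7 = m2
m2 ∨ m17 = m2
m2 ∨ m15 = m5
m9 ∨ m7 = m5
m5 ∧ m5 = m5
m2 ∧ m5 = m2
m2 ∨ m2 = m2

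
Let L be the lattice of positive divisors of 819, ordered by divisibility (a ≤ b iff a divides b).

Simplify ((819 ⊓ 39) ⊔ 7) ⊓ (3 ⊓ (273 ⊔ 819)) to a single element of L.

819 ∧ 39 = 39
39 ∨ 7 = 273
273 ∨ 819 = 819
3 ∧ 819 = 3
273 ∧ 3 = 3

3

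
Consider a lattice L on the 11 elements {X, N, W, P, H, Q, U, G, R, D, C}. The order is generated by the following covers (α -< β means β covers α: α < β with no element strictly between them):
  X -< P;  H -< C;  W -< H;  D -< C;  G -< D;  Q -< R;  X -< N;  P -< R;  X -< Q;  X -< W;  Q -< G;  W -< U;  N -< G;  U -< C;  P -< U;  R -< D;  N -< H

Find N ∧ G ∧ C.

N

Common lower bounds of {N, G, C}: N, X.
The greatest among these is N.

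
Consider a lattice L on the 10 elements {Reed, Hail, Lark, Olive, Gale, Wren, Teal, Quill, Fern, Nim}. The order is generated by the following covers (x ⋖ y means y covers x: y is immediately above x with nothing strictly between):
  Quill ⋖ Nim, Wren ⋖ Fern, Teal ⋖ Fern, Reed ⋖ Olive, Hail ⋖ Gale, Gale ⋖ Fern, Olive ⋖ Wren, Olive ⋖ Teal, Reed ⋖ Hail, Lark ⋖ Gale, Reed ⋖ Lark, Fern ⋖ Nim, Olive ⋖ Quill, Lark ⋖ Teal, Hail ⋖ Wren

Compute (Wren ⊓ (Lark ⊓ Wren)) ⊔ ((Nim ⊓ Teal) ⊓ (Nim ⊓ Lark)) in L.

Lark ∧ Wren = Reed
Wren ∧ Reed = Reed
Nim ∧ Teal = Teal
Nim ∧ Lark = Lark
Teal ∧ Lark = Lark
Reed ∨ Lark = Lark

Lark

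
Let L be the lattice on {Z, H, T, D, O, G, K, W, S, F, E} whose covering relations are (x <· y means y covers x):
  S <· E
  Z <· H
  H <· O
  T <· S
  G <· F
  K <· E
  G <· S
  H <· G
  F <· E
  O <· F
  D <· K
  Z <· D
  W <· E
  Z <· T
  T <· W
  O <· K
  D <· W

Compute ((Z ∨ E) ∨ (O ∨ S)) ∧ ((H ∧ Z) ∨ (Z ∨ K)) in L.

Z ∨ E = E
O ∨ S = E
E ∨ E = E
H ∧ Z = Z
Z ∨ K = K
Z ∨ K = K
E ∧ K = K

K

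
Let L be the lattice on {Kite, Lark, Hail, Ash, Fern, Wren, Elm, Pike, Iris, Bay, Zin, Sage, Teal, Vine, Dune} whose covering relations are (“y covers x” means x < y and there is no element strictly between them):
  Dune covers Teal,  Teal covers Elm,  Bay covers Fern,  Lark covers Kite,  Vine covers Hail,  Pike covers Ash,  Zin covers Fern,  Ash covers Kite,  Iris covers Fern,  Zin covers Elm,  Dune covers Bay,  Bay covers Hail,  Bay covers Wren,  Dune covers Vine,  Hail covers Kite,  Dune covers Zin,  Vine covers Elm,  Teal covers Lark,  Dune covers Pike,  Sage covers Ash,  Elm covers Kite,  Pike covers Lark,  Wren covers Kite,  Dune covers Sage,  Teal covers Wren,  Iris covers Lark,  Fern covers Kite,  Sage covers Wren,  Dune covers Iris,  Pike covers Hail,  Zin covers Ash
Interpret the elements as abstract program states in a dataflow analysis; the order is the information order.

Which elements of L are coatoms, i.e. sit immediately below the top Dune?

Bay, Iris, Pike, Sage, Teal, Vine, Zin

The coatoms are exactly the elements covered by Dune: Bay, Iris, Pike, Sage, Teal, Vine, Zin.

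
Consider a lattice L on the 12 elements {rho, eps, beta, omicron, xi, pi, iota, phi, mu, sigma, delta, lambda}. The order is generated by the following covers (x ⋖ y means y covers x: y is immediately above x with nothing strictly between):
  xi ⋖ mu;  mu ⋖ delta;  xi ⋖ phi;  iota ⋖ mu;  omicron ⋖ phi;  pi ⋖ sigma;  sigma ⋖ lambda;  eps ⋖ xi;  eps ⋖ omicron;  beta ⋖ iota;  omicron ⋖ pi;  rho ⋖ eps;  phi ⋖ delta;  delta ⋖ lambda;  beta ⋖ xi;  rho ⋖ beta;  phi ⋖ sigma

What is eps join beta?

Common upper bounds of {eps, beta}: delta, lambda, mu, phi, sigma, xi.
The least among these is xi.

xi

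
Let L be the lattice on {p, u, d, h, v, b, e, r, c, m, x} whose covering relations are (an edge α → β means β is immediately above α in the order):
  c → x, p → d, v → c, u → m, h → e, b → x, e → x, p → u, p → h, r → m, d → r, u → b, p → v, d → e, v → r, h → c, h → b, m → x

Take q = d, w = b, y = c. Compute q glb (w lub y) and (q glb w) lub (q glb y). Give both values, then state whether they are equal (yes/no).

w lub y = x, so q glb (w lub y) = d glb x = d.
q glb w = p and q glb y = p, so (q glb w) lub (q glb y) = p lub p = p.
Equal: no.

d; p; no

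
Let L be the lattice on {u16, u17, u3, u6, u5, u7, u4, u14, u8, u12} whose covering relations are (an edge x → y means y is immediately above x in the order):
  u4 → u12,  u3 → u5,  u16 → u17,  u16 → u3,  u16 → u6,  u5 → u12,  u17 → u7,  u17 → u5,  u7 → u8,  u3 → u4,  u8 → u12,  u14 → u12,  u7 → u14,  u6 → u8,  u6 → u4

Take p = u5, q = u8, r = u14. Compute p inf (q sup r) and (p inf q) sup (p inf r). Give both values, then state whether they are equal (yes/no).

q sup r = u12, so p inf (q sup r) = u5 inf u12 = u5.
p inf q = u17 and p inf r = u17, so (p inf q) sup (p inf r) = u17 sup u17 = u17.
Equal: no.

u5; u17; no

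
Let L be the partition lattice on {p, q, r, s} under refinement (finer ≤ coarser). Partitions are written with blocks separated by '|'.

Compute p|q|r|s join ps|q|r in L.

ps|q|r

p|q|r|s ∨ ps|q|r = ps|q|r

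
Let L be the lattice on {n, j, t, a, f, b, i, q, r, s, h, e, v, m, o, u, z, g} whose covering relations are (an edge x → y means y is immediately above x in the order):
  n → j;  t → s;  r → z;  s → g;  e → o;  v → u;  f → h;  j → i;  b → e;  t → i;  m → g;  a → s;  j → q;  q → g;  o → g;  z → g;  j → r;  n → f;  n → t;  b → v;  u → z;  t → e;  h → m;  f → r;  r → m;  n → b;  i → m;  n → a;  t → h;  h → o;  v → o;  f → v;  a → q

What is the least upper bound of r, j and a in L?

g

Common upper bounds of {r, j, a}: g.
The least among these is g.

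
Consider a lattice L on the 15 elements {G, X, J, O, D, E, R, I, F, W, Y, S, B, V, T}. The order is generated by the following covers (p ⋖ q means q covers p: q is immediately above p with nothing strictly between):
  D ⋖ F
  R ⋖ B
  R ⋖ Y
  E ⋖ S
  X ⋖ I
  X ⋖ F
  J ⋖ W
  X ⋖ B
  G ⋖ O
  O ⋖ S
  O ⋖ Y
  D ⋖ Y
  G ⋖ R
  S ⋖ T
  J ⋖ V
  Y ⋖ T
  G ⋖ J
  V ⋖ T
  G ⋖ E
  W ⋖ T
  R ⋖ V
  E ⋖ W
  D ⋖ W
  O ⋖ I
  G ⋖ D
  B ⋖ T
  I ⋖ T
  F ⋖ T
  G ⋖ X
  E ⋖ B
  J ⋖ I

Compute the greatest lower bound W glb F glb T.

D

Common lower bounds of {W, F, T}: D, G.
The greatest among these is D.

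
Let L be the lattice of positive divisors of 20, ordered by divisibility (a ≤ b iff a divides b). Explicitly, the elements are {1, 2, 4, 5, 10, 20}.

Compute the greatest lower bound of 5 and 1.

1

Common lower bounds of {5, 1}: 1.
The greatest among these is 1.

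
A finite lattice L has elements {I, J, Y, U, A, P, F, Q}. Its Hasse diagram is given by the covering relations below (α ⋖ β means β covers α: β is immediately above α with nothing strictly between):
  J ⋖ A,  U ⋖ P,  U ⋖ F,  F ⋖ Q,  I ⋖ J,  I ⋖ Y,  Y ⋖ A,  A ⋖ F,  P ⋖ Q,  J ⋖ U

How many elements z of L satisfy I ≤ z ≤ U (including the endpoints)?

The interval [I, U] = {I, J, U}, which has 3 elements.

3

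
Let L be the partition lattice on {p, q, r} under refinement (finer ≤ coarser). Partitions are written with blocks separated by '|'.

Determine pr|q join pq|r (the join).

pqr

Common upper bounds of {pr|q, pq|r}: pqr.
The least among these is pqr.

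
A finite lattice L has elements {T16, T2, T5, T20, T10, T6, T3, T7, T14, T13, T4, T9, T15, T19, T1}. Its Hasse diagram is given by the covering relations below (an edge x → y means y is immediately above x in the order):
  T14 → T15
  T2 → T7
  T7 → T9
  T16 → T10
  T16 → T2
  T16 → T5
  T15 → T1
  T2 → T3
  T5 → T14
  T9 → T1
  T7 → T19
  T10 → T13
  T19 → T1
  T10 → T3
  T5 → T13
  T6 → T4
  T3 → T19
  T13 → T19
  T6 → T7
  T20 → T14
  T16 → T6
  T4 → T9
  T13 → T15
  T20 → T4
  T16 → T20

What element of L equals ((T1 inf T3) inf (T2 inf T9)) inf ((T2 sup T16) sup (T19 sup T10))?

T2

T1 ∧ T3 = T3
T2 ∧ T9 = T2
T3 ∧ T2 = T2
T2 ∨ T16 = T2
T19 ∨ T10 = T19
T2 ∨ T19 = T19
T2 ∧ T19 = T2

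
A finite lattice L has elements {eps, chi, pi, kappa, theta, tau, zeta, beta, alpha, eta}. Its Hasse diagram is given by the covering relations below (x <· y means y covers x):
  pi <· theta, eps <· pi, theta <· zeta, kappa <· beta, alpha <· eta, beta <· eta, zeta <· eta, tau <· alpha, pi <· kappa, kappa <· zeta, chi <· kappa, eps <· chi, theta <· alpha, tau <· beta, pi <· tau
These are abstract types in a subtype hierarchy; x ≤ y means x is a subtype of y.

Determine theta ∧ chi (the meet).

eps

Common lower bounds of {theta, chi}: eps.
The greatest among these is eps.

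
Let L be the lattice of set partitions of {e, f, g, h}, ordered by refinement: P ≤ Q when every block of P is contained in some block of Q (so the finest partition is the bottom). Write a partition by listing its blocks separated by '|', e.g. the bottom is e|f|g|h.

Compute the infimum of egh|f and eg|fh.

eg|f|h

Common lower bounds of {egh|f, eg|fh}: eg|f|h, e|f|g|h.
The greatest among these is eg|f|h.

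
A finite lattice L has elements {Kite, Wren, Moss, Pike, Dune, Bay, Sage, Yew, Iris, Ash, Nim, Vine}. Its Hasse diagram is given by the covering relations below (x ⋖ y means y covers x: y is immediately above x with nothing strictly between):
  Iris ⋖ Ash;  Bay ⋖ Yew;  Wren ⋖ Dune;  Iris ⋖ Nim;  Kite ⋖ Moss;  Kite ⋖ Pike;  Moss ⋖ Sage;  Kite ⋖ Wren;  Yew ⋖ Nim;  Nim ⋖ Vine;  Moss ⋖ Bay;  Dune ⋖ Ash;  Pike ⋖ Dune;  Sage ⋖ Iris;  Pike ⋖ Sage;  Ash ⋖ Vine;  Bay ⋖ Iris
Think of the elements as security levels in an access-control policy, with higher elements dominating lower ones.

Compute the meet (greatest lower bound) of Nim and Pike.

Pike

Common lower bounds of {Nim, Pike}: Kite, Pike.
The greatest among these is Pike.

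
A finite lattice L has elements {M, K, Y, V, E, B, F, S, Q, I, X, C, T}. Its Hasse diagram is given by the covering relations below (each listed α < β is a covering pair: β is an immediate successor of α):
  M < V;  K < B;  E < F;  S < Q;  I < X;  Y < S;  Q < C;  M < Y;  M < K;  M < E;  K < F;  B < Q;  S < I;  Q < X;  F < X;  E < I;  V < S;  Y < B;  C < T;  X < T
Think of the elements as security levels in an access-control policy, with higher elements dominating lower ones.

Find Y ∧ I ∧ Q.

Common lower bounds of {Y, I, Q}: M, Y.
The greatest among these is Y.

Y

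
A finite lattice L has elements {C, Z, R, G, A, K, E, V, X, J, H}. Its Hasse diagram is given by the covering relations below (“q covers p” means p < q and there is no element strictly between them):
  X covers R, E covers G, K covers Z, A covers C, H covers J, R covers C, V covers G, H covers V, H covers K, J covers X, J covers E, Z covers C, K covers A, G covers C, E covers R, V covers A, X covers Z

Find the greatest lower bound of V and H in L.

V

Common lower bounds of {V, H}: A, C, G, V.
The greatest among these is V.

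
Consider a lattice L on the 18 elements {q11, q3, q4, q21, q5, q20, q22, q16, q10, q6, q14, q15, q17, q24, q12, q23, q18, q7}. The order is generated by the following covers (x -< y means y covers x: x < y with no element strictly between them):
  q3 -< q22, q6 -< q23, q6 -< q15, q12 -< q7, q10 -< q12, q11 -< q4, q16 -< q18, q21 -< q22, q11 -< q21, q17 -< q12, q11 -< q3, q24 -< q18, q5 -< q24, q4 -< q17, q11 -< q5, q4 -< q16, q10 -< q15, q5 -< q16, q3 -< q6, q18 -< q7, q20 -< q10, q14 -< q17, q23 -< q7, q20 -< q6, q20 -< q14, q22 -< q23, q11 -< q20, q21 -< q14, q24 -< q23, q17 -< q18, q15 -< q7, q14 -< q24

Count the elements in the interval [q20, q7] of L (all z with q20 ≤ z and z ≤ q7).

The interval [q20, q7] = {q10, q12, q14, q15, q17, q18, q20, q23, q24, q6, q7}, which has 11 elements.

11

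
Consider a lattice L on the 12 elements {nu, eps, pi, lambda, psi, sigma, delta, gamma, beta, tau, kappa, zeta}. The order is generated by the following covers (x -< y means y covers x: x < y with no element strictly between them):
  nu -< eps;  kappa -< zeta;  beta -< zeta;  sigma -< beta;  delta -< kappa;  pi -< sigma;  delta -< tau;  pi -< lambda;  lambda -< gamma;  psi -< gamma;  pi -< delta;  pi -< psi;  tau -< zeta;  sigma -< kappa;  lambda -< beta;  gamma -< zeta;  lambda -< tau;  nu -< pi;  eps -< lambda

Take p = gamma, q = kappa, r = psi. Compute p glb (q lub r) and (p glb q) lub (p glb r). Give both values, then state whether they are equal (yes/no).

q lub r = zeta, so p glb (q lub r) = gamma glb zeta = gamma.
p glb q = pi and p glb r = psi, so (p glb q) lub (p glb r) = pi lub psi = psi.
Equal: no.

gamma; psi; no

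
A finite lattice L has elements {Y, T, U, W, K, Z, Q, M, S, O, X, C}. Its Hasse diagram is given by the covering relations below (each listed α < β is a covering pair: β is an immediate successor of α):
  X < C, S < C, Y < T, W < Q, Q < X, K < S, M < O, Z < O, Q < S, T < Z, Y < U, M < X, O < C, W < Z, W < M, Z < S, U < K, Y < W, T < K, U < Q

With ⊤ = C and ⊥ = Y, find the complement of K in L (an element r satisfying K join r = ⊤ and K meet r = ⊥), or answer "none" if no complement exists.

M

Need r with K ∨ r = C and K ∧ r = Y.
Checking each element gives: M.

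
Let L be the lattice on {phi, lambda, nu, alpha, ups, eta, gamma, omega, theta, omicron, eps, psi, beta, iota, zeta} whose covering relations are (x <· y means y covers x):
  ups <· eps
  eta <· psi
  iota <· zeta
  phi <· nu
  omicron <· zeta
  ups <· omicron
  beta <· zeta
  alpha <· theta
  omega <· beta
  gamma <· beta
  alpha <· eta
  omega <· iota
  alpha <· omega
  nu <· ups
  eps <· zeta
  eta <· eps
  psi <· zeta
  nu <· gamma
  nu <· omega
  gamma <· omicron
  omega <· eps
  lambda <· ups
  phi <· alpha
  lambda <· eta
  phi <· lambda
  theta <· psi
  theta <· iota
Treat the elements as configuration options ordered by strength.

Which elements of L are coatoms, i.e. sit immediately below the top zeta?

beta, eps, iota, omicron, psi

The coatoms are exactly the elements covered by zeta: beta, eps, iota, omicron, psi.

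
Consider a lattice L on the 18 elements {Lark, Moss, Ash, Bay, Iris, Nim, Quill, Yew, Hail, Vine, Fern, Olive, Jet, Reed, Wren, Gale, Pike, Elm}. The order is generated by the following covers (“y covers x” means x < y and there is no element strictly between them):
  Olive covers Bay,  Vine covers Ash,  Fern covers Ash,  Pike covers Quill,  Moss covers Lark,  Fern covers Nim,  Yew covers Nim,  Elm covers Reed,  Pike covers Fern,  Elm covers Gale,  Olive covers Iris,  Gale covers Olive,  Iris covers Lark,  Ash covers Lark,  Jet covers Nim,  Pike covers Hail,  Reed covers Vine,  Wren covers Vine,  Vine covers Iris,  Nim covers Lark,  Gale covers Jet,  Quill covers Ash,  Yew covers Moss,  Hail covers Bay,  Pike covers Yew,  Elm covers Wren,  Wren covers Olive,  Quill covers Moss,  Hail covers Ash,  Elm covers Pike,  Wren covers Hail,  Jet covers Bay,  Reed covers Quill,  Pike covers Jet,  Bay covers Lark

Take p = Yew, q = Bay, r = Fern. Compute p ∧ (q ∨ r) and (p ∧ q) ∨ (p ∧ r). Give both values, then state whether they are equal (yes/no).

q ∨ r = Pike, so p ∧ (q ∨ r) = Yew ∧ Pike = Yew.
p ∧ q = Lark and p ∧ r = Nim, so (p ∧ q) ∨ (p ∧ r) = Lark ∨ Nim = Nim.
Equal: no.

Yew; Nim; no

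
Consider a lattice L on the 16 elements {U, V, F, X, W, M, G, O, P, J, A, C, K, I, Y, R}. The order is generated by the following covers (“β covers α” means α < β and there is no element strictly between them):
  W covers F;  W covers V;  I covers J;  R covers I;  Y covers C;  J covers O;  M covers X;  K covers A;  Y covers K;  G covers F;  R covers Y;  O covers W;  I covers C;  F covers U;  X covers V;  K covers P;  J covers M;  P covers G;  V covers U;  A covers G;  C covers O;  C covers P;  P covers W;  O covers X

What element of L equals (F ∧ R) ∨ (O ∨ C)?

F ∧ R = F
O ∨ C = C
F ∨ C = C

C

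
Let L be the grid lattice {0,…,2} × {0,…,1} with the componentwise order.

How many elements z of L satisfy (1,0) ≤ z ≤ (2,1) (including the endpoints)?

The interval [(1,0), (2,1)] = {(1,0), (1,1), (2,0), (2,1)}, which has 4 elements.

4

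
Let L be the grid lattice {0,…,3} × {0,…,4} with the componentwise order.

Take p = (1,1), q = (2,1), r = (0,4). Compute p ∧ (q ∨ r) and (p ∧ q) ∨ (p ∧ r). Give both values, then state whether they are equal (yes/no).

(1,1); (1,1); yes

q ∨ r = (2,4), so p ∧ (q ∨ r) = (1,1) ∧ (2,4) = (1,1).
p ∧ q = (1,1) and p ∧ r = (0,1), so (p ∧ q) ∨ (p ∧ r) = (1,1) ∨ (0,1) = (1,1).
Equal: yes.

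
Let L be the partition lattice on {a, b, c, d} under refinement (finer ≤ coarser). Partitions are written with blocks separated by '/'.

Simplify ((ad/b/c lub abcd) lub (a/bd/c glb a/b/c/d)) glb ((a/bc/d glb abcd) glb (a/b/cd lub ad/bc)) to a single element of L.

a/bc/d

ad/b/c ∨ abcd = abcd
a/bd/c ∧ a/b/c/d = a/b/c/d
abcd ∨ a/b/c/d = abcd
a/bc/d ∧ abcd = a/bc/d
a/b/cd ∨ ad/bc = abcd
a/bc/d ∧ abcd = a/bc/d
abcd ∧ a/bc/d = a/bc/d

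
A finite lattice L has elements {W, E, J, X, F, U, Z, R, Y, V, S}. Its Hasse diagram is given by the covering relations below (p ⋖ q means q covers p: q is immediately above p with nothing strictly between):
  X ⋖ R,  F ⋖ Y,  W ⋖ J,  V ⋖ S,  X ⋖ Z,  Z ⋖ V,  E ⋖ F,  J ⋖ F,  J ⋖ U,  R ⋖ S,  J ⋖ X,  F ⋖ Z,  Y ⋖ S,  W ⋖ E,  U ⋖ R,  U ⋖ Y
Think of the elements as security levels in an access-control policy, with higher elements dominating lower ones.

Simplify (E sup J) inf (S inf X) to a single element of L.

J

E ∨ J = F
S ∧ X = X
F ∧ X = J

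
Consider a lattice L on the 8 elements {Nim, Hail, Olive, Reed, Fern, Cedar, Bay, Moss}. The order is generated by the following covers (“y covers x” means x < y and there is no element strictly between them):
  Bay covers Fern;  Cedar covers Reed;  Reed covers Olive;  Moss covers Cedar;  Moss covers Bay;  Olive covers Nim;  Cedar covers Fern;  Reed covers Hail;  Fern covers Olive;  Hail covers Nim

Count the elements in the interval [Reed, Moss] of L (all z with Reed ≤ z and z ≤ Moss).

3

The interval [Reed, Moss] = {Cedar, Moss, Reed}, which has 3 elements.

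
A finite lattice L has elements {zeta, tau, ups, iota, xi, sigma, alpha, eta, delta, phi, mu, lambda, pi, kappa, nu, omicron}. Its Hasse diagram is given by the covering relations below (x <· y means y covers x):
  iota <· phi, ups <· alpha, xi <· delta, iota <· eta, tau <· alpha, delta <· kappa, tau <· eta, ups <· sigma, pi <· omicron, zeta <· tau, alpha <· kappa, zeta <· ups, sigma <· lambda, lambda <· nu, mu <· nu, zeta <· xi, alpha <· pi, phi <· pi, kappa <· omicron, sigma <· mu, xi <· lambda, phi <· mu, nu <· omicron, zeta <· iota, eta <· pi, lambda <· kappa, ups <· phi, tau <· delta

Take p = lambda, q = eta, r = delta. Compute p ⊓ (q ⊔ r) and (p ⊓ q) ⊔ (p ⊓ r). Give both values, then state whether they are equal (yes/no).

lambda; xi; no

q ⊔ r = omicron, so p ⊓ (q ⊔ r) = lambda ⊓ omicron = lambda.
p ⊓ q = zeta and p ⊓ r = xi, so (p ⊓ q) ⊔ (p ⊓ r) = zeta ⊔ xi = xi.
Equal: no.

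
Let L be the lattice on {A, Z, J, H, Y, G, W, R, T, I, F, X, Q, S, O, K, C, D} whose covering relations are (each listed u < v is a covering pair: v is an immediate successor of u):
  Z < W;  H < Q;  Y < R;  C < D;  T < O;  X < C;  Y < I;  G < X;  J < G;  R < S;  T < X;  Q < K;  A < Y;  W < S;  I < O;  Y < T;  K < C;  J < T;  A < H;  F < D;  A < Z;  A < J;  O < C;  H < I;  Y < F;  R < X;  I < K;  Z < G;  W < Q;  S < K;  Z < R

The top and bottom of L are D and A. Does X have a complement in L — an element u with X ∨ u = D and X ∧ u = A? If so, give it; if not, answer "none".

For every candidate u, either X ∨ u ≠ D or X ∧ u ≠ A; no complement exists.

none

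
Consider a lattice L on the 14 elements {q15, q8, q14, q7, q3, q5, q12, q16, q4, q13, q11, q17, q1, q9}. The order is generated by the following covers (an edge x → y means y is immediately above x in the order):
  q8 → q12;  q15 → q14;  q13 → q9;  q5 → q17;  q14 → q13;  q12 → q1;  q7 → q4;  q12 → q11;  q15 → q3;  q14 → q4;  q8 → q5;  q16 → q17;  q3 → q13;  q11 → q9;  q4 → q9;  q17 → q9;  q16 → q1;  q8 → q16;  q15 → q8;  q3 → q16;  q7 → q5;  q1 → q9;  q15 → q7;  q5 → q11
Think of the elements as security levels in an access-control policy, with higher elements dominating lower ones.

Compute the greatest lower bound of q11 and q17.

q5

Common lower bounds of {q11, q17}: q15, q5, q7, q8.
The greatest among these is q5.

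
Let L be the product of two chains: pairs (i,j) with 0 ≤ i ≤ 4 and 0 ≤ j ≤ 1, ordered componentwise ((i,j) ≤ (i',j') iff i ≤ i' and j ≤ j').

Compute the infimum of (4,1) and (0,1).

(0,1)

In a product of chains, the meet is componentwise min, giving (0,1).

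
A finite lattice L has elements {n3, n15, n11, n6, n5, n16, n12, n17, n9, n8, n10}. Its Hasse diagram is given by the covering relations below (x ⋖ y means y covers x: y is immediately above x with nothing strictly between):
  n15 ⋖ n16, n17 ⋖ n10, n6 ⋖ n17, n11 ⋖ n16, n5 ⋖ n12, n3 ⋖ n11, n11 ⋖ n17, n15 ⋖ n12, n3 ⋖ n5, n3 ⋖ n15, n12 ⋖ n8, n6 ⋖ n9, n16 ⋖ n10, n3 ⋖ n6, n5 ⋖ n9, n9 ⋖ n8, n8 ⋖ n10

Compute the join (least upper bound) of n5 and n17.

Common upper bounds of {n5, n17}: n10.
The least among these is n10.

n10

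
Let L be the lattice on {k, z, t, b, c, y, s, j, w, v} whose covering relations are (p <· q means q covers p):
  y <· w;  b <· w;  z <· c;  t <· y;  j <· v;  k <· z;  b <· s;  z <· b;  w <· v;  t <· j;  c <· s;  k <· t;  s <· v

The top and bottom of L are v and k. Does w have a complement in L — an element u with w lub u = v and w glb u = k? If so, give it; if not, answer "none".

none

For every candidate u, either w ∨ u ≠ v or w ∧ u ≠ k; no complement exists.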